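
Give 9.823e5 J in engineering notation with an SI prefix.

982.3 kJ

= 982.3e3 J; 1e3 is kilo.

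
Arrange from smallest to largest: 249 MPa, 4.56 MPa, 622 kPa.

622 kPa < 4.56 MPa < 249 MPa

249 MPa = 249000000 Pa
4.56 MPa = 4560000 Pa
622 kPa = 622000 Pa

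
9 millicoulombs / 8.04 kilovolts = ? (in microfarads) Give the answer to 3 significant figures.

(9 × 10^-3) / (8.04 × 10^3) = 1.1194 × 10^-6 F

1.12 microfarads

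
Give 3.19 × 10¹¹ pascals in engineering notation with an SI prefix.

319 gigapascals

= 319 × 10⁹ pascals; 10⁹ is giga.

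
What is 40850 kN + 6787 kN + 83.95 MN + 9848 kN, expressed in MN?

In MN:
  40850 kN = 40850 × 10⁻³ MN = 40.85
  6787 kN = 6787 × 10⁻³ MN = 6.787
  83.95 MN → 83.95
  9848 kN = 9848 × 10⁻³ MN = 9.848
Sum: 40.85 + 6.787 + 83.95 + 9.848 = 141.435

141.435 MN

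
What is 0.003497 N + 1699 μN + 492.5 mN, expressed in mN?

In mN:
  0.003497 N = 0.003497e3 mN = 3.497
  1699 μN = 1699e-3 mN = 1.699
  492.5 mN → 492.5
Sum: 3.497 + 1.699 + 492.5 = 497.696

497.696 mN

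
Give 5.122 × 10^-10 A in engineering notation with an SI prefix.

= 512.2 × 10^-12 A; 10^-12 is pico.

512.2 pA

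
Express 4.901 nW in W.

nano = 1e-9, (no prefix) = 1e0; factor is 1e-9.
4.901 × 1e-9 = 0.000000004901

0.000000004901 W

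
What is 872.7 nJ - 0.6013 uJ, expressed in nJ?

271.4 nJ

In nJ:
  872.7 nJ → 872.7
  0.6013 uJ = 0.6013 × 10^3 nJ = 601.3
Difference: 872.7 - 601.3 = 271.4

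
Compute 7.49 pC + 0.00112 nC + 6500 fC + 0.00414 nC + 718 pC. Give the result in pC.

In pC:
  7.49 pC → 7.49
  0.00112 nC = 0.00112e3 pC = 1.12
  6500 fC = 6500e-3 pC = 6.5
  0.00414 nC = 0.00414e3 pC = 4.14
  718 pC → 718
Sum: 7.49 + 1.12 + 6.5 + 4.14 + 718 = 737.25

737.25 pC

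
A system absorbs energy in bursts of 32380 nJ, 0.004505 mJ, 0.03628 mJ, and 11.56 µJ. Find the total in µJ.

84.725 µJ

In µJ:
  32380 nJ = 32380 × 10^-3 µJ = 32.38
  0.004505 mJ = 0.004505 × 10^3 µJ = 4.505
  0.03628 mJ = 0.03628 × 10^3 µJ = 36.28
  11.56 µJ → 11.56
Sum: 32.38 + 4.505 + 36.28 + 11.56 = 84.725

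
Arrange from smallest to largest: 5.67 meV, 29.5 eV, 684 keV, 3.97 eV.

5.67 meV < 3.97 eV < 29.5 eV < 684 keV

5.67 meV = 0.00567 eV
29.5 eV = 29.5 eV
684 keV = 684000 eV
3.97 eV = 3.97 eV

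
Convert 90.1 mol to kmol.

0.0901 kmol

(no prefix) = 10^0, kilo = 10^3; factor is 10^-3.
90.1 × 10^-3 = 0.0901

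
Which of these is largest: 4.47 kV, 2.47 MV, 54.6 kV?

4.47 kV = 4470 V
2.47 MV = 2470000 V
54.6 kV = 54600 V

2.47 MV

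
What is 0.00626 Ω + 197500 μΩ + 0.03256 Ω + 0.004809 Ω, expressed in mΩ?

In mΩ:
  0.00626 Ω = 0.00626e3 mΩ = 6.26
  197500 μΩ = 197500e-3 mΩ = 197.5
  0.03256 Ω = 0.03256e3 mΩ = 32.56
  0.004809 Ω = 0.004809e3 mΩ = 4.809
Sum: 6.26 + 197.5 + 32.56 + 4.809 = 241.129

241.129 mΩ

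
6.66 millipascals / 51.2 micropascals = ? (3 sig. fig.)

130

(6.66 × 10⁻³) / (51.2 × 10⁻⁶) = 0.1301 × 10³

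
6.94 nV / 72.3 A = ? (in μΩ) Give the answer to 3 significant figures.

0.0000960 μΩ

(6.94e-9) / (72.3) = 0.095989e-9 Ω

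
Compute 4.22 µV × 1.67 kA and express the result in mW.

7.0474 mW

4.22 × 10⁻⁶ × 1.67 × 10³ = 7.0474 × 10⁻³ W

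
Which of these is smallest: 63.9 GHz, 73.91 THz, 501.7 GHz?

63.9 GHz = 63900000000 Hz
73.91 THz = 73910000000000 Hz
501.7 GHz = 501700000000 Hz

63.9 GHz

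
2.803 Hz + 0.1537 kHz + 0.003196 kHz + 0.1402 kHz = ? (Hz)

299.899 Hz

In Hz:
  2.803 Hz → 2.803
  0.1537 kHz = 0.1537 × 10³ Hz = 153.7
  0.003196 kHz = 0.003196 × 10³ Hz = 3.196
  0.1402 kHz = 0.1402 × 10³ Hz = 140.2
Sum: 2.803 + 153.7 + 3.196 + 140.2 = 299.899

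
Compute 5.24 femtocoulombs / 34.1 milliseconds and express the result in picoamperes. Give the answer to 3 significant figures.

0.154 picoamperes

(5.24e-15) / (34.1e-3) = 0.15367e-12 A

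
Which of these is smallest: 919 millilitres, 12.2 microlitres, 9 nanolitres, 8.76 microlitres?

919 millilitres = 0.919 litres
12.2 microlitres = 0.0000122 litres
9 nanolitres = 0.000000009 litres
8.76 microlitres = 0.00000876 litres

9 nanolitres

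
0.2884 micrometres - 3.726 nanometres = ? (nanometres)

284.674 nanometres

In nanometres:
  0.2884 micrometres = 0.2884 × 10³ nanometres = 288.4
  3.726 nanometres → 3.726
Difference: 288.4 - 3.726 = 284.674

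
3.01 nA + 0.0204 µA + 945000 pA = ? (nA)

In nA:
  3.01 nA → 3.01
  0.0204 µA = 0.0204e3 nA = 20.4
  945000 pA = 945000e-3 nA = 945
Sum: 3.01 + 20.4 + 945 = 968.41

968.41 nA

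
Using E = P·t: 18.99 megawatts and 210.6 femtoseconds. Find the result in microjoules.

18.99 × 10^6 × 210.6 × 10^-15 = 3999.294 × 10^-9 J

3.999294 microjoules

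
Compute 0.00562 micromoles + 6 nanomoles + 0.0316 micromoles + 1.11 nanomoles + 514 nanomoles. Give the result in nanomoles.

558.33 nanomoles

In nanomoles:
  0.00562 micromoles = 0.00562e3 nanomoles = 5.62
  6 nanomoles → 6
  0.0316 micromoles = 0.0316e3 nanomoles = 31.6
  1.11 nanomoles → 1.11
  514 nanomoles → 514
Sum: 5.62 + 6 + 31.6 + 1.11 + 514 = 558.33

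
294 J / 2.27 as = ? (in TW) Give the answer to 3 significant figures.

(294) / (2.27 × 10^-18) = 129.52 × 10^18 W

130000000 TW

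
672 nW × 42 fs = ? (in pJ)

672e-9 × 42e-15 = 28224e-24 J

0.000000028224 pJ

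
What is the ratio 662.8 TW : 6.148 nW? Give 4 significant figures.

107800000000000000000000

(662.8e12) / (6.148e-9) = 107.81e21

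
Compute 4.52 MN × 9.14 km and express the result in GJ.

41.3128 GJ

4.52 × 10^6 × 9.14 × 10^3 = 41.3128 × 10^9 J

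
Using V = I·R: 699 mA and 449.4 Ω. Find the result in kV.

699 × 10^-3 × 449.4 = 314130.6 × 10^-3 V

0.3141306 kV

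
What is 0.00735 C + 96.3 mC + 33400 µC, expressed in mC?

In mC:
  0.00735 C = 0.00735e3 mC = 7.35
  96.3 mC → 96.3
  33400 µC = 33400e-3 mC = 33.4
Sum: 7.35 + 96.3 + 33.4 = 137.05

137.05 mC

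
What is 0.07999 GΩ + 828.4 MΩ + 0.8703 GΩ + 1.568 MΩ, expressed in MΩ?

1780.258 MΩ

In MΩ:
  0.07999 GΩ = 0.07999 × 10³ MΩ = 79.99
  828.4 MΩ → 828.4
  0.8703 GΩ = 0.8703 × 10³ MΩ = 870.3
  1.568 MΩ → 1.568
Sum: 79.99 + 828.4 + 870.3 + 1.568 = 1780.258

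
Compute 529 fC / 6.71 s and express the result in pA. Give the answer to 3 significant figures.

(529 × 10⁻¹⁵) / (6.71) = 78.838 × 10⁻¹⁵ A

0.0788 pA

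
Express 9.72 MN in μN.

9720000000000 μN

mega = 1e6, micro = 1e-6; factor is 1e12.
9.72 × 1e12 = 9720000000000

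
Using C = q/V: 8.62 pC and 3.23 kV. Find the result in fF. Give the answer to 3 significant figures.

2.67 fF

(8.62 × 10⁻¹²) / (3.23 × 10³) = 2.6687 × 10⁻¹⁵ F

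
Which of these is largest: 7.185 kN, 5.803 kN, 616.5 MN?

7.185 kN = 7185 N
5.803 kN = 5803 N
616.5 MN = 616500000 N

616.5 MN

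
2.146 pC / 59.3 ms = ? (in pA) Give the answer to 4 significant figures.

(2.146 × 10^-12) / (59.3 × 10^-3) = 0.0361889 × 10^-9 A

36.19 pA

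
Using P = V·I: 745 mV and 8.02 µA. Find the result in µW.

745 × 10⁻³ × 8.02 × 10⁻⁶ = 5974.9 × 10⁻⁹ W

5.9749 µW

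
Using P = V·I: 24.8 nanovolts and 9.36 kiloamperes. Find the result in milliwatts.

0.232128 milliwatts

24.8 × 10^-9 × 9.36 × 10^3 = 232.128 × 10^-6 W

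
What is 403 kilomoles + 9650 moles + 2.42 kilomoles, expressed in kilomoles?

In kilomoles:
  403 kilomoles → 403
  9650 moles = 9650e-3 kilomoles = 9.65
  2.42 kilomoles → 2.42
Sum: 403 + 9.65 + 2.42 = 415.07

415.07 kilomoles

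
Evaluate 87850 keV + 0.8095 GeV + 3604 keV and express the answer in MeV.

900.954 MeV

In MeV:
  87850 keV = 87850e-3 MeV = 87.85
  0.8095 GeV = 0.8095e3 MeV = 809.5
  3604 keV = 3604e-3 MeV = 3.604
Sum: 87.85 + 809.5 + 3.604 = 900.954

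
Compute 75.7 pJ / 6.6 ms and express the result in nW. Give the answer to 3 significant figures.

(75.7 × 10⁻¹²) / (6.6 × 10⁻³) = 11.47 × 10⁻⁹ W

11.5 nW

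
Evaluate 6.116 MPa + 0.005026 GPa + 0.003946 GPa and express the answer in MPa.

15.088 MPa

In MPa:
  6.116 MPa → 6.116
  0.005026 GPa = 0.005026 × 10^3 MPa = 5.026
  0.003946 GPa = 0.003946 × 10^3 MPa = 3.946
Sum: 6.116 + 5.026 + 3.946 = 15.088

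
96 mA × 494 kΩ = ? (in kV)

96 × 10⁻³ × 494 × 10³ = 47424 V

47.424 kV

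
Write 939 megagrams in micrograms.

939000000000000 micrograms

mega = 10^6, micro = 10^-6; factor is 10^12.
939 × 10^12 = 939000000000000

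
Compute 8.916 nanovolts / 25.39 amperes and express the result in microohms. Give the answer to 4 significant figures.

(8.916 × 10^-9) / (25.39) = 0.351162 × 10^-9 Ω

0.0003512 microohms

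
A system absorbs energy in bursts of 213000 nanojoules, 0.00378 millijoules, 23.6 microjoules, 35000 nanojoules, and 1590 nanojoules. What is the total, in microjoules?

276.97 microjoules

In microjoules:
  213000 nanojoules = 213000 × 10⁻³ microjoules = 213
  0.00378 millijoules = 0.00378 × 10³ microjoules = 3.78
  23.6 microjoules → 23.6
  35000 nanojoules = 35000 × 10⁻³ microjoules = 35
  1590 nanojoules = 1590 × 10⁻³ microjoules = 1.59
Sum: 213 + 3.78 + 23.6 + 35 + 1.59 = 276.97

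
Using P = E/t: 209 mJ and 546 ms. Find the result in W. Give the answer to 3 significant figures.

0.383 W

(209 × 10^-3) / (546 × 10^-3) = 0.38278 W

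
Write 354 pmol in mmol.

pico = 10⁻¹², milli = 10⁻³; factor is 10⁻⁹.
354 × 10⁻⁹ = 0.000000354

0.000000354 mmol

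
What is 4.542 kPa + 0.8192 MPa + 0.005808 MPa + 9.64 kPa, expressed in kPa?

In kPa:
  4.542 kPa → 4.542
  0.8192 MPa = 0.8192 × 10^3 kPa = 819.2
  0.005808 MPa = 0.005808 × 10^3 kPa = 5.808
  9.64 kPa → 9.64
Sum: 4.542 + 819.2 + 5.808 + 9.64 = 839.19

839.19 kPa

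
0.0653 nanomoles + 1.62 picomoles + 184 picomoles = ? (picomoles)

250.92 picomoles

In picomoles:
  0.0653 nanomoles = 0.0653e3 picomoles = 65.3
  1.62 picomoles → 1.62
  184 picomoles → 184
Sum: 65.3 + 1.62 + 184 = 250.92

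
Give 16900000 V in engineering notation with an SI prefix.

= 16.9 × 10⁶ V; 10⁶ is mega.

16.9 MV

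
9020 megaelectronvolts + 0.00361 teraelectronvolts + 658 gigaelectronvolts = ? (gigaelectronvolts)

670.63 gigaelectronvolts

In gigaelectronvolts:
  9020 megaelectronvolts = 9020 × 10^-3 gigaelectronvolts = 9.02
  0.00361 teraelectronvolts = 0.00361 × 10^3 gigaelectronvolts = 3.61
  658 gigaelectronvolts → 658
Sum: 9.02 + 3.61 + 658 = 670.63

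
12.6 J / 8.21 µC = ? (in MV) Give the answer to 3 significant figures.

(12.6) / (8.21 × 10⁻⁶) = 1.5347 × 10⁶ V

1.53 MV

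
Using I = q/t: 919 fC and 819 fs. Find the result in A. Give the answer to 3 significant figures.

1.12 A

(919 × 10^-15) / (819 × 10^-15) = 1.1221 A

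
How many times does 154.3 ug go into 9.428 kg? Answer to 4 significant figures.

61100000

(9.428 × 10^3) / (154.3 × 10^-6) = 0.061102 × 10^9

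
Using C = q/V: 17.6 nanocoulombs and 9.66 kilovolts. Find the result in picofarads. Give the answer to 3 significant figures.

1.82 picofarads

(17.6e-9) / (9.66e3) = 1.8219e-12 F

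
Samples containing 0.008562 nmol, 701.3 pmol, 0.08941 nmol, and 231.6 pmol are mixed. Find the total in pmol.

1030.872 pmol

In pmol:
  0.008562 nmol = 0.008562e3 pmol = 8.562
  701.3 pmol → 701.3
  0.08941 nmol = 0.08941e3 pmol = 89.41
  231.6 pmol → 231.6
Sum: 8.562 + 701.3 + 89.41 + 231.6 = 1030.872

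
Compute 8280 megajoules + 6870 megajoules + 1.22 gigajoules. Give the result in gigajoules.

In gigajoules:
  8280 megajoules = 8280 × 10^-3 gigajoules = 8.28
  6870 megajoules = 6870 × 10^-3 gigajoules = 6.87
  1.22 gigajoules → 1.22
Sum: 8.28 + 6.87 + 1.22 = 16.37

16.37 gigajoules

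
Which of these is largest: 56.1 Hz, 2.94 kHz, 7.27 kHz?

7.27 kHz

56.1 Hz = 56.1 Hz
2.94 kHz = 2940 Hz
7.27 kHz = 7270 Hz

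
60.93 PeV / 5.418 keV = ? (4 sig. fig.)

11250000000000

(60.93 × 10^15) / (5.418 × 10^3) = 11.246 × 10^12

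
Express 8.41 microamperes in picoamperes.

8410000 picoamperes

micro = 10⁻⁶, pico = 10⁻¹²; factor is 10⁶.
8.41 × 10⁶ = 8410000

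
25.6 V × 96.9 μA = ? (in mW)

2.48064 mW

25.6 × 96.9 × 10⁻⁶ = 2480.64 × 10⁻⁶ W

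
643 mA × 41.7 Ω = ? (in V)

26.8131 V

643 × 10^-3 × 41.7 = 26813.1 × 10^-3 V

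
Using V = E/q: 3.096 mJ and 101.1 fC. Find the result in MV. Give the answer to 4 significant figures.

30620 MV

(3.096e-3) / (101.1e-15) = 0.0306231e12 V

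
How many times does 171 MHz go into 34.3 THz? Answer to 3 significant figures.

201000

(34.3 × 10^12) / (171 × 10^6) = 0.2006 × 10^6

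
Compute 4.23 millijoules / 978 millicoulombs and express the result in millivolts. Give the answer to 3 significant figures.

(4.23e-3) / (978e-3) = 0.0043252 V

4.33 millivolts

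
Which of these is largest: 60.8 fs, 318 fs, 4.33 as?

318 fs

60.8 fs = 0.0000000000000608 s
318 fs = 0.000000000000318 s
4.33 as = 0.00000000000000000433 s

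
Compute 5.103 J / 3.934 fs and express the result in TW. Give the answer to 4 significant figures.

(5.103) / (3.934 × 10⁻¹⁵) = 1.29715 × 10¹⁵ W

1297 TW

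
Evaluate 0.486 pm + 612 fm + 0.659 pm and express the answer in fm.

In fm:
  0.486 pm = 0.486 × 10³ fm = 486
  612 fm → 612
  0.659 pm = 0.659 × 10³ fm = 659
Sum: 486 + 612 + 659 = 1757

1757 fm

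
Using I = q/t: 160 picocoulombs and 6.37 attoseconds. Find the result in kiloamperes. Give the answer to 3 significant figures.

25100 kiloamperes

(160 × 10^-12) / (6.37 × 10^-18) = 25.118 × 10^6 A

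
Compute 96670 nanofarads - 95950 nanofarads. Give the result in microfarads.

In microfarads:
  96670 nanofarads = 96670e-3 microfarads = 96.67
  95950 nanofarads = 95950e-3 microfarads = 95.95
Difference: 96.67 - 95.95 = 0.72

0.72 microfarads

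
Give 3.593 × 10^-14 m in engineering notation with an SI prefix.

= 35.93 × 10^-15 m; 10^-15 is femto.

35.93 fm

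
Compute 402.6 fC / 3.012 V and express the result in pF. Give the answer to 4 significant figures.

0.1337 pF

(402.6 × 10^-15) / (3.012) = 133.665 × 10^-15 F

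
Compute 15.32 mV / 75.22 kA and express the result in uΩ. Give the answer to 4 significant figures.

(15.32 × 10⁻³) / (75.22 × 10³) = 0.203669 × 10⁻⁶ Ω

0.2037 uΩ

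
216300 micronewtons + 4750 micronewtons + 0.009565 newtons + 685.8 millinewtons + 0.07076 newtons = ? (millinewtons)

In millinewtons:
  216300 micronewtons = 216300e-3 millinewtons = 216.3
  4750 micronewtons = 4750e-3 millinewtons = 4.75
  0.009565 newtons = 0.009565e3 millinewtons = 9.565
  685.8 millinewtons → 685.8
  0.07076 newtons = 0.07076e3 millinewtons = 70.76
Sum: 216.3 + 4.75 + 9.565 + 685.8 + 70.76 = 987.175

987.175 millinewtons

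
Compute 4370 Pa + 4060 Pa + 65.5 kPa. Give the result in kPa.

73.93 kPa

In kPa:
  4370 Pa = 4370e-3 kPa = 4.37
  4060 Pa = 4060e-3 kPa = 4.06
  65.5 kPa → 65.5
Sum: 4.37 + 4.06 + 65.5 = 73.93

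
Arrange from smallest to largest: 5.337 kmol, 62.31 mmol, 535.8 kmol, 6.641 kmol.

62.31 mmol < 5.337 kmol < 6.641 kmol < 535.8 kmol

5.337 kmol = 5337 mol
62.31 mmol = 0.06231 mol
535.8 kmol = 535800 mol
6.641 kmol = 6641 mol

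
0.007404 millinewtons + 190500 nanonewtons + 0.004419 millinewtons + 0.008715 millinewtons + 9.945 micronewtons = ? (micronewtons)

In micronewtons:
  0.007404 millinewtons = 0.007404e3 micronewtons = 7.404
  190500 nanonewtons = 190500e-3 micronewtons = 190.5
  0.004419 millinewtons = 0.004419e3 micronewtons = 4.419
  0.008715 millinewtons = 0.008715e3 micronewtons = 8.715
  9.945 micronewtons → 9.945
Sum: 7.404 + 190.5 + 4.419 + 8.715 + 9.945 = 220.983

220.983 micronewtons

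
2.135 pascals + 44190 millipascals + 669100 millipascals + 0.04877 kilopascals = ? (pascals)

764.195 pascals

In pascals:
  2.135 pascals → 2.135
  44190 millipascals = 44190 × 10^-3 pascals = 44.19
  669100 millipascals = 669100 × 10^-3 pascals = 669.1
  0.04877 kilopascals = 0.04877 × 10^3 pascals = 48.77
Sum: 2.135 + 44.19 + 669.1 + 48.77 = 764.195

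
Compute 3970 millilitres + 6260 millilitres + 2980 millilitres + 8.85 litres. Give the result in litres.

22.06 litres

In litres:
  3970 millilitres = 3970 × 10^-3 litres = 3.97
  6260 millilitres = 6260 × 10^-3 litres = 6.26
  2980 millilitres = 2980 × 10^-3 litres = 2.98
  8.85 litres → 8.85
Sum: 3.97 + 6.26 + 2.98 + 8.85 = 22.06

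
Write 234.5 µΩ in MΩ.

micro = 10^-6, mega = 10^6; factor is 10^-12.
234.5 × 10^-12 = 0.0000000002345

0.0000000002345 MΩ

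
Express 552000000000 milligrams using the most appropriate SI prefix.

552 megagrams

= 552e6 grams; 1e6 is mega.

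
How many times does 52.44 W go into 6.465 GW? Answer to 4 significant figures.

(6.465 × 10⁹) / (52.44) = 0.12328 × 10⁹

123300000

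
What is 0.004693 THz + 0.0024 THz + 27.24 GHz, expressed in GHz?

In GHz:
  0.004693 THz = 0.004693e3 GHz = 4.693
  0.0024 THz = 0.0024e3 GHz = 2.4
  27.24 GHz → 27.24
Sum: 4.693 + 2.4 + 27.24 = 34.333

34.333 GHz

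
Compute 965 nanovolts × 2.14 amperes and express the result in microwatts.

965 × 10⁻⁹ × 2.14 = 2065.1 × 10⁻⁹ W

2.0651 microwatts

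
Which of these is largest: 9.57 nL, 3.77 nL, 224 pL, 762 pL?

9.57 nL = 0.00000000957 L
3.77 nL = 0.00000000377 L
224 pL = 0.000000000224 L
762 pL = 0.000000000762 L

9.57 nL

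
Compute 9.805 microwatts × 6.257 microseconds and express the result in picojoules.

9.805 × 10⁻⁶ × 6.257 × 10⁻⁶ = 61.349885 × 10⁻¹² J

61.349885 picojoules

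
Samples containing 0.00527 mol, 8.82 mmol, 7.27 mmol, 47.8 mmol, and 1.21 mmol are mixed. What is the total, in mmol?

In mmol:
  0.00527 mol = 0.00527e3 mmol = 5.27
  8.82 mmol → 8.82
  7.27 mmol → 7.27
  47.8 mmol → 47.8
  1.21 mmol → 1.21
Sum: 5.27 + 8.82 + 7.27 + 47.8 + 1.21 = 70.37

70.37 mmol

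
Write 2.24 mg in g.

0.00224 g

milli = 10^-3, (no prefix) = 10^0; factor is 10^-3.
2.24 × 10^-3 = 0.00224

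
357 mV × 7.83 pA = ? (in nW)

357e-3 × 7.83e-12 = 2795.31e-15 W

0.00279531 nW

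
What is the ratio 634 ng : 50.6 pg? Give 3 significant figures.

12500

(634 × 10^-9) / (50.6 × 10^-12) = 12.53 × 10^3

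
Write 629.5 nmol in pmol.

nano = 10⁻⁹, pico = 10⁻¹²; factor is 10³.
629.5 × 10³ = 629500

629500 pmol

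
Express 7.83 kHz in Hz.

kilo = 1e3, (no prefix) = 1e0; factor is 1e3.
7.83 × 1e3 = 7830

7830 Hz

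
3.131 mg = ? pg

3131000000 pg

milli = 1e-3, pico = 1e-12; factor is 1e9.
3.131 × 1e9 = 3131000000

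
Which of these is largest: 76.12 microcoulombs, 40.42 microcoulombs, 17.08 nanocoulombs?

76.12 microcoulombs

76.12 microcoulombs = 0.00007612 coulombs
40.42 microcoulombs = 0.00004042 coulombs
17.08 nanocoulombs = 0.00000001708 coulombs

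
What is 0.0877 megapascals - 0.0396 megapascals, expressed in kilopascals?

In kilopascals:
  0.0877 megapascals = 0.0877 × 10^3 kilopascals = 87.7
  0.0396 megapascals = 0.0396 × 10^3 kilopascals = 39.6
Difference: 87.7 - 39.6 = 48.1

48.1 kilopascals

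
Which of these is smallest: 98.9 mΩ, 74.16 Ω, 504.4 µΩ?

504.4 µΩ

98.9 mΩ = 0.0989 Ω
74.16 Ω = 74.16 Ω
504.4 µΩ = 0.0005044 Ω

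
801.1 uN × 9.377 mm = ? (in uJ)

801.1e-6 × 9.377e-3 = 7511.9147e-9 J

7.5119147 uJ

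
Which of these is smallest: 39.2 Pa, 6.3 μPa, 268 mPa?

39.2 Pa = 39.2 Pa
6.3 μPa = 0.0000063 Pa
268 mPa = 0.268 Pa

6.3 μPa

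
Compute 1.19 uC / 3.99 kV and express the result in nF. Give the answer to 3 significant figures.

(1.19 × 10^-6) / (3.99 × 10^3) = 0.29825 × 10^-9 F

0.298 nF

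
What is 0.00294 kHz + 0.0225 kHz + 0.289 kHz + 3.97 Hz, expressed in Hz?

318.41 Hz

In Hz:
  0.00294 kHz = 0.00294 × 10^3 Hz = 2.94
  0.0225 kHz = 0.0225 × 10^3 Hz = 22.5
  0.289 kHz = 0.289 × 10^3 Hz = 289
  3.97 Hz → 3.97
Sum: 2.94 + 22.5 + 289 + 3.97 = 318.41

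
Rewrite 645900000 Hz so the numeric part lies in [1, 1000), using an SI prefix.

= 645.9e6 Hz; 1e6 is mega.

645.9 MHz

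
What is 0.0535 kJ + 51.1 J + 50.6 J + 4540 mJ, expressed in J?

In J:
  0.0535 kJ = 0.0535 × 10³ J = 53.5
  51.1 J → 51.1
  50.6 J → 50.6
  4540 mJ = 4540 × 10⁻³ J = 4.54
Sum: 53.5 + 51.1 + 50.6 + 4.54 = 159.74

159.74 J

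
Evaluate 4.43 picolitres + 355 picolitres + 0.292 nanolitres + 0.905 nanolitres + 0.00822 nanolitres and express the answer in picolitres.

1564.65 picolitres

In picolitres:
  4.43 picolitres → 4.43
  355 picolitres → 355
  0.292 nanolitres = 0.292 × 10^3 picolitres = 292
  0.905 nanolitres = 0.905 × 10^3 picolitres = 905
  0.00822 nanolitres = 0.00822 × 10^3 picolitres = 8.22
Sum: 4.43 + 355 + 292 + 905 + 8.22 = 1564.65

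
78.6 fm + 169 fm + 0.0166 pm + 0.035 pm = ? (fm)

299.2 fm

In fm:
  78.6 fm → 78.6
  169 fm → 169
  0.0166 pm = 0.0166 × 10³ fm = 16.6
  0.035 pm = 0.035 × 10³ fm = 35
Sum: 78.6 + 169 + 16.6 + 35 = 299.2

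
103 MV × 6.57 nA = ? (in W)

103 × 10^6 × 6.57 × 10^-9 = 676.71 × 10^-3 W

0.67671 W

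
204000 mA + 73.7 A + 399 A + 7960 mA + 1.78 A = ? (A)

686.44 A

In A:
  204000 mA = 204000 × 10⁻³ A = 204
  73.7 A → 73.7
  399 A → 399
  7960 mA = 7960 × 10⁻³ A = 7.96
  1.78 A → 1.78
Sum: 204 + 73.7 + 399 + 7.96 + 1.78 = 686.44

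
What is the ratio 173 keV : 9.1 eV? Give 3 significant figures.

19000

(173 × 10³) / (9.1) = 19.01 × 10³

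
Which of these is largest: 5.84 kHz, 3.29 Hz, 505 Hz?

5.84 kHz

5.84 kHz = 5840 Hz
3.29 Hz = 3.29 Hz
505 Hz = 505 Hz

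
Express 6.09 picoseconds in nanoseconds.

pico = 1e-12, nano = 1e-9; factor is 1e-3.
6.09 × 1e-3 = 0.00609

0.00609 nanoseconds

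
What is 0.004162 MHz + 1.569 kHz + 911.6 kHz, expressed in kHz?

917.331 kHz

In kHz:
  0.004162 MHz = 0.004162 × 10^3 kHz = 4.162
  1.569 kHz → 1.569
  911.6 kHz → 911.6
Sum: 4.162 + 1.569 + 911.6 = 917.331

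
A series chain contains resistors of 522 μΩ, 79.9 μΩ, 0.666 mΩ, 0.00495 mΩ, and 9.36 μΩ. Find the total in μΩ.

In μΩ:
  522 μΩ → 522
  79.9 μΩ → 79.9
  0.666 mΩ = 0.666 × 10^3 μΩ = 666
  0.00495 mΩ = 0.00495 × 10^3 μΩ = 4.95
  9.36 μΩ → 9.36
Sum: 522 + 79.9 + 666 + 4.95 + 9.36 = 1282.21

1282.21 μΩ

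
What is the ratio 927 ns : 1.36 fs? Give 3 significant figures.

(927e-9) / (1.36e-15) = 681.6e6

682000000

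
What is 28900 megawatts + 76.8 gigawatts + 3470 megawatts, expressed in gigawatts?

109.17 gigawatts

In gigawatts:
  28900 megawatts = 28900 × 10^-3 gigawatts = 28.9
  76.8 gigawatts → 76.8
  3470 megawatts = 3470 × 10^-3 gigawatts = 3.47
Sum: 28.9 + 76.8 + 3.47 = 109.17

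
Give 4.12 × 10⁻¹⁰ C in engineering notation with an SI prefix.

412 pC

= 412 × 10⁻¹² C; 10⁻¹² is pico.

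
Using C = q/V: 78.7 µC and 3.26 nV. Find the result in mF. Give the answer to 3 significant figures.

(78.7 × 10⁻⁶) / (3.26 × 10⁻⁹) = 24.141 × 10³ F

24100000 mF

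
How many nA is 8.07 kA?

8070000000000 nA

kilo = 10^3, nano = 10^-9; factor is 10^12.
8.07 × 10^12 = 8070000000000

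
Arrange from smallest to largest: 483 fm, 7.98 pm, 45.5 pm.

483 fm = 0.000000000000483 m
7.98 pm = 0.00000000000798 m
45.5 pm = 0.0000000000455 m

483 fm < 7.98 pm < 45.5 pm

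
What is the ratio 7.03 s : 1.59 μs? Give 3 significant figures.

4420000

(7.03) / (1.59e-6) = 4.421e6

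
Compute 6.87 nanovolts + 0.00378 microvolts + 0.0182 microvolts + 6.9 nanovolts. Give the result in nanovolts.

In nanovolts:
  6.87 nanovolts → 6.87
  0.00378 microvolts = 0.00378e3 nanovolts = 3.78
  0.0182 microvolts = 0.0182e3 nanovolts = 18.2
  6.9 nanovolts → 6.9
Sum: 6.87 + 3.78 + 18.2 + 6.9 = 35.75

35.75 nanovolts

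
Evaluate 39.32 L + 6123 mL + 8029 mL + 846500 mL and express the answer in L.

In L:
  39.32 L → 39.32
  6123 mL = 6123 × 10⁻³ L = 6.123
  8029 mL = 8029 × 10⁻³ L = 8.029
  846500 mL = 846500 × 10⁻³ L = 846.5
Sum: 39.32 + 6.123 + 8.029 + 846.5 = 899.972

899.972 L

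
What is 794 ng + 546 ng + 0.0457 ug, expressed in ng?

1385.7 ng

In ng:
  794 ng → 794
  546 ng → 546
  0.0457 ug = 0.0457e3 ng = 45.7
Sum: 794 + 546 + 45.7 = 1385.7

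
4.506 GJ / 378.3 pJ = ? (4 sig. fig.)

(4.506e9) / (378.3e-12) = 0.011911e21

11910000000000000000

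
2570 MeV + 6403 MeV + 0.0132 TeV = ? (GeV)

In GeV:
  2570 MeV = 2570e-3 GeV = 2.57
  6403 MeV = 6403e-3 GeV = 6.403
  0.0132 TeV = 0.0132e3 GeV = 13.2
Sum: 2.57 + 6.403 + 13.2 = 22.173

22.173 GeV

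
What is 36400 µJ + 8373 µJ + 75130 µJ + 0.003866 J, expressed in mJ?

In mJ:
  36400 µJ = 36400 × 10^-3 mJ = 36.4
  8373 µJ = 8373 × 10^-3 mJ = 8.373
  75130 µJ = 75130 × 10^-3 mJ = 75.13
  0.003866 J = 0.003866 × 10^3 mJ = 3.866
Sum: 36.4 + 8.373 + 75.13 + 3.866 = 123.769

123.769 mJ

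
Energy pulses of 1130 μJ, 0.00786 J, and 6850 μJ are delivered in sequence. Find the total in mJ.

In mJ:
  1130 μJ = 1130 × 10⁻³ mJ = 1.13
  0.00786 J = 0.00786 × 10³ mJ = 7.86
  6850 μJ = 6850 × 10⁻³ mJ = 6.85
Sum: 1.13 + 7.86 + 6.85 = 15.84

15.84 mJ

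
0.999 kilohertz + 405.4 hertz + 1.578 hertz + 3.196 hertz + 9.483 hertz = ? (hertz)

1418.657 hertz

In hertz:
  0.999 kilohertz = 0.999 × 10³ hertz = 999
  405.4 hertz → 405.4
  1.578 hertz → 1.578
  3.196 hertz → 3.196
  9.483 hertz → 9.483
Sum: 999 + 405.4 + 1.578 + 3.196 + 9.483 = 1418.657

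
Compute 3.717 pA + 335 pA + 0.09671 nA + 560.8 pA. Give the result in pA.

In pA:
  3.717 pA → 3.717
  335 pA → 335
  0.09671 nA = 0.09671 × 10^3 pA = 96.71
  560.8 pA → 560.8
Sum: 3.717 + 335 + 96.71 + 560.8 = 996.227

996.227 pA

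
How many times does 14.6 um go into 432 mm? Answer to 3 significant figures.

29600

(432 × 10⁻³) / (14.6 × 10⁻⁶) = 29.59 × 10³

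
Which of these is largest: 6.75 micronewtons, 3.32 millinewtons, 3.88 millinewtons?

6.75 micronewtons = 0.00000675 newtons
3.32 millinewtons = 0.00332 newtons
3.88 millinewtons = 0.00388 newtons

3.88 millinewtons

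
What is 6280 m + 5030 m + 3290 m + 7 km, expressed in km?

21.6 km

In km:
  6280 m = 6280 × 10⁻³ km = 6.28
  5030 m = 5030 × 10⁻³ km = 5.03
  3290 m = 3290 × 10⁻³ km = 3.29
  7 km → 7
Sum: 6.28 + 5.03 + 3.29 + 7 = 21.6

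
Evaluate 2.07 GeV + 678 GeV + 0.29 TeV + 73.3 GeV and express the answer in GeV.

In GeV:
  2.07 GeV → 2.07
  678 GeV → 678
  0.29 TeV = 0.29e3 GeV = 290
  73.3 GeV → 73.3
Sum: 2.07 + 678 + 290 + 73.3 = 1043.37

1043.37 GeV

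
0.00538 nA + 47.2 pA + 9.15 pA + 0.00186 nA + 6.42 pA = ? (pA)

70.01 pA

In pA:
  0.00538 nA = 0.00538 × 10³ pA = 5.38
  47.2 pA → 47.2
  9.15 pA → 9.15
  0.00186 nA = 0.00186 × 10³ pA = 1.86
  6.42 pA → 6.42
Sum: 5.38 + 47.2 + 9.15 + 1.86 + 6.42 = 70.01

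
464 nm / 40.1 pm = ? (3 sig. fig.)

11600

(464 × 10^-9) / (40.1 × 10^-12) = 11.57 × 10^3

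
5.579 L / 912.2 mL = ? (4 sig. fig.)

(5.579) / (912.2 × 10^-3) = 0.006116 × 10^3

6.116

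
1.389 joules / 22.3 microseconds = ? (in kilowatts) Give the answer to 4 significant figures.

(1.389) / (22.3 × 10⁻⁶) = 0.062287 × 10⁶ W

62.29 kilowatts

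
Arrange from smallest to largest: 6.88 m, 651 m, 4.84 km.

6.88 m = 6.88 m
651 m = 651 m
4.84 km = 4840 m

6.88 m < 651 m < 4.84 km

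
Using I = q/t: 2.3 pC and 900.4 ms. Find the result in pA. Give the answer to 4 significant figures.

2.554 pA

(2.3e-12) / (900.4e-3) = 0.00255442e-9 A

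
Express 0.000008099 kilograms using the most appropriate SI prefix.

8.099 milligrams

= 8.099 × 10⁻³ grams; 10⁻³ is milli.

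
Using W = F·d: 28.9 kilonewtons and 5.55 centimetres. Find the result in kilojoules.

28.9 × 10³ × 5.55 × 10⁻² = 160.395 × 10¹ J

1.60395 kilojoules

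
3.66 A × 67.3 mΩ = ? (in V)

0.246318 V

3.66 × 67.3 × 10⁻³ = 246.318 × 10⁻³ V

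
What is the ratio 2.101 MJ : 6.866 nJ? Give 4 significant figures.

(2.101 × 10^6) / (6.866 × 10^-9) = 0.306 × 10^15

306000000000000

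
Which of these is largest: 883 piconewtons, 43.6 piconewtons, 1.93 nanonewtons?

883 piconewtons = 0.000000000883 newtons
43.6 piconewtons = 0.0000000000436 newtons
1.93 nanonewtons = 0.00000000193 newtons

1.93 nanonewtons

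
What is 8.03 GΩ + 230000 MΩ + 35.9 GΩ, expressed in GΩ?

In GΩ:
  8.03 GΩ → 8.03
  230000 MΩ = 230000 × 10^-3 GΩ = 230
  35.9 GΩ → 35.9
Sum: 8.03 + 230 + 35.9 = 273.93

273.93 GΩ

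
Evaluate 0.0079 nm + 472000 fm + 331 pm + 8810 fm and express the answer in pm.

In pm:
  0.0079 nm = 0.0079 × 10^3 pm = 7.9
  472000 fm = 472000 × 10^-3 pm = 472
  331 pm → 331
  8810 fm = 8810 × 10^-3 pm = 8.81
Sum: 7.9 + 472 + 331 + 8.81 = 819.71

819.71 pm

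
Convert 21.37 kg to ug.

kilo = 1e3, micro = 1e-6; factor is 1e9.
21.37 × 1e9 = 21370000000

21370000000 ug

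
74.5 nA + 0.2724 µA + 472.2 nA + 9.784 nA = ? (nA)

828.884 nA

In nA:
  74.5 nA → 74.5
  0.2724 µA = 0.2724 × 10^3 nA = 272.4
  472.2 nA → 472.2
  9.784 nA → 9.784
Sum: 74.5 + 272.4 + 472.2 + 9.784 = 828.884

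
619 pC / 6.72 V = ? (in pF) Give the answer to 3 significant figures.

92.1 pF

(619 × 10^-12) / (6.72) = 92.113 × 10^-12 F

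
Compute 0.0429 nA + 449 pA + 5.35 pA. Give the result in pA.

497.25 pA

In pA:
  0.0429 nA = 0.0429e3 pA = 42.9
  449 pA → 449
  5.35 pA → 5.35
Sum: 42.9 + 449 + 5.35 = 497.25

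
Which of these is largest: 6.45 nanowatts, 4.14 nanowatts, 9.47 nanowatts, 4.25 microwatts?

6.45 nanowatts = 0.00000000645 watts
4.14 nanowatts = 0.00000000414 watts
9.47 nanowatts = 0.00000000947 watts
4.25 microwatts = 0.00000425 watts

4.25 microwatts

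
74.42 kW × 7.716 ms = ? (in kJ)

74.42 × 10³ × 7.716 × 10⁻³ = 574.22472 J

0.57422472 kJ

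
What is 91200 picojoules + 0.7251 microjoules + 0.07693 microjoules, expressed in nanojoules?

In nanojoules:
  91200 picojoules = 91200 × 10^-3 nanojoules = 91.2
  0.7251 microjoules = 0.7251 × 10^3 nanojoules = 725.1
  0.07693 microjoules = 0.07693 × 10^3 nanojoules = 76.93
Sum: 91.2 + 725.1 + 76.93 = 893.23

893.23 nanojoules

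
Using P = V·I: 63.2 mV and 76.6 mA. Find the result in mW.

4.84112 mW

63.2e-3 × 76.6e-3 = 4841.12e-6 W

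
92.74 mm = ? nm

92740000 nm

milli = 1e-3, nano = 1e-9; factor is 1e6.
92.74 × 1e6 = 92740000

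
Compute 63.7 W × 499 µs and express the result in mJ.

31.7863 mJ

63.7 × 499 × 10⁻⁶ = 31786.3 × 10⁻⁶ J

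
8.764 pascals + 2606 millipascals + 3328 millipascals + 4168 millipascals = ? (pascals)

18.866 pascals

In pascals:
  8.764 pascals → 8.764
  2606 millipascals = 2606e-3 pascals = 2.606
  3328 millipascals = 3328e-3 pascals = 3.328
  4168 millipascals = 4168e-3 pascals = 4.168
Sum: 8.764 + 2.606 + 3.328 + 4.168 = 18.866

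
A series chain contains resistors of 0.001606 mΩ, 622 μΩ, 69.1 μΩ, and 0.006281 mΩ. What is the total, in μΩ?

In μΩ:
  0.001606 mΩ = 0.001606e3 μΩ = 1.606
  622 μΩ → 622
  69.1 μΩ → 69.1
  0.006281 mΩ = 0.006281e3 μΩ = 6.281
Sum: 1.606 + 622 + 69.1 + 6.281 = 698.987

698.987 μΩ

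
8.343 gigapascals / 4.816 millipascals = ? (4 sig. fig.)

(8.343e9) / (4.816e-3) = 1.7324e12

1732000000000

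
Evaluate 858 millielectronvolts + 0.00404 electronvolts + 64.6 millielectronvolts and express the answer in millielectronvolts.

926.64 millielectronvolts

In millielectronvolts:
  858 millielectronvolts → 858
  0.00404 electronvolts = 0.00404e3 millielectronvolts = 4.04
  64.6 millielectronvolts → 64.6
Sum: 858 + 4.04 + 64.6 = 926.64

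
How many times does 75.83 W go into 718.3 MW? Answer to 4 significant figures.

9473000

(718.3 × 10⁶) / (75.83) = 9.4725 × 10⁶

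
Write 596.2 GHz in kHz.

giga = 10⁹, kilo = 10³; factor is 10⁶.
596.2 × 10⁶ = 596200000

596200000 kHz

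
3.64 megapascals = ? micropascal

mega = 10^6, micro = 10^-6; factor is 10^12.
3.64 × 10^12 = 3640000000000

3640000000000 micropascals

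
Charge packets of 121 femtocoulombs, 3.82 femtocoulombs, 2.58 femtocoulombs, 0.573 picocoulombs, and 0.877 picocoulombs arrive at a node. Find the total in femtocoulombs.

1577.4 femtocoulombs

In femtocoulombs:
  121 femtocoulombs → 121
  3.82 femtocoulombs → 3.82
  2.58 femtocoulombs → 2.58
  0.573 picocoulombs = 0.573e3 femtocoulombs = 573
  0.877 picocoulombs = 0.877e3 femtocoulombs = 877
Sum: 121 + 3.82 + 2.58 + 573 + 877 = 1577.4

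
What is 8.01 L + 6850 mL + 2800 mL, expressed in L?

In L:
  8.01 L → 8.01
  6850 mL = 6850 × 10⁻³ L = 6.85
  2800 mL = 2800 × 10⁻³ L = 2.8
Sum: 8.01 + 6.85 + 2.8 = 17.66

17.66 L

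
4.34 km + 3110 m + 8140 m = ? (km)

In km:
  4.34 km → 4.34
  3110 m = 3110 × 10^-3 km = 3.11
  8140 m = 8140 × 10^-3 km = 8.14
Sum: 4.34 + 3.11 + 8.14 = 15.59

15.59 km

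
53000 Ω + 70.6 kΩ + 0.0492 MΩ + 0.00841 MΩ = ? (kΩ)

In kΩ:
  53000 Ω = 53000e-3 kΩ = 53
  70.6 kΩ → 70.6
  0.0492 MΩ = 0.0492e3 kΩ = 49.2
  0.00841 MΩ = 0.00841e3 kΩ = 8.41
Sum: 53 + 70.6 + 49.2 + 8.41 = 181.21

181.21 kΩ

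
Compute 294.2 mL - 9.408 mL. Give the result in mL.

284.792 mL

In mL:
  294.2 mL → 294.2
  9.408 mL → 9.408
Difference: 294.2 - 9.408 = 284.792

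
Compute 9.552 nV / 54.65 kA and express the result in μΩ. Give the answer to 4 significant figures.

0.0000001748 μΩ

(9.552 × 10⁻⁹) / (54.65 × 10³) = 0.174785 × 10⁻¹² Ω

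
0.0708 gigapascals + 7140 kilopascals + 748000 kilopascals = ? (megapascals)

In megapascals:
  0.0708 gigapascals = 0.0708 × 10³ megapascals = 70.8
  7140 kilopascals = 7140 × 10⁻³ megapascals = 7.14
  748000 kilopascals = 748000 × 10⁻³ megapascals = 748
Sum: 70.8 + 7.14 + 748 = 825.94

825.94 megapascals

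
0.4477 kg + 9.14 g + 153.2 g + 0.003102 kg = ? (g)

In g:
  0.4477 kg = 0.4477 × 10³ g = 447.7
  9.14 g → 9.14
  153.2 g → 153.2
  0.003102 kg = 0.003102 × 10³ g = 3.102
Sum: 447.7 + 9.14 + 153.2 + 3.102 = 613.142

613.142 g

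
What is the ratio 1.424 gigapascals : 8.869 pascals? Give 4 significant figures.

160600000

(1.424e9) / (8.869) = 0.16056e9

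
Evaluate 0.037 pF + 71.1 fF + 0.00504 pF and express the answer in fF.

113.14 fF

In fF:
  0.037 pF = 0.037 × 10³ fF = 37
  71.1 fF → 71.1
  0.00504 pF = 0.00504 × 10³ fF = 5.04
Sum: 37 + 71.1 + 5.04 = 113.14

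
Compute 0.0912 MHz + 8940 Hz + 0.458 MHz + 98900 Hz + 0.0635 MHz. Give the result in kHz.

In kHz:
  0.0912 MHz = 0.0912e3 kHz = 91.2
  8940 Hz = 8940e-3 kHz = 8.94
  0.458 MHz = 0.458e3 kHz = 458
  98900 Hz = 98900e-3 kHz = 98.9
  0.0635 MHz = 0.0635e3 kHz = 63.5
Sum: 91.2 + 8.94 + 458 + 98.9 + 63.5 = 720.54

720.54 kHz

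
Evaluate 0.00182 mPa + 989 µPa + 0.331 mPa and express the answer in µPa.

In µPa:
  0.00182 mPa = 0.00182 × 10^3 µPa = 1.82
  989 µPa → 989
  0.331 mPa = 0.331 × 10^3 µPa = 331
Sum: 1.82 + 989 + 331 = 1321.82

1321.82 µPa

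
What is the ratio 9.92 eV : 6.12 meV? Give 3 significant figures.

1620

(9.92) / (6.12e-3) = 1.621e3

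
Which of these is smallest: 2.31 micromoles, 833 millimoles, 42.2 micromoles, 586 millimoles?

2.31 micromoles = 0.00000231 moles
833 millimoles = 0.833 moles
42.2 micromoles = 0.0000422 moles
586 millimoles = 0.586 moles

2.31 micromoles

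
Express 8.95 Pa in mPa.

8950 mPa

(no prefix) = 1e0, milli = 1e-3; factor is 1e3.
8.95 × 1e3 = 8950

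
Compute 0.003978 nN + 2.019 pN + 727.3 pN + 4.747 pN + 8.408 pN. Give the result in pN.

In pN:
  0.003978 nN = 0.003978 × 10³ pN = 3.978
  2.019 pN → 2.019
  727.3 pN → 727.3
  4.747 pN → 4.747
  8.408 pN → 8.408
Sum: 3.978 + 2.019 + 727.3 + 4.747 + 8.408 = 746.452

746.452 pN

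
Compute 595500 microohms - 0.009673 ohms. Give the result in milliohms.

585.827 milliohms

In milliohms:
  595500 microohms = 595500e-3 milliohms = 595.5
  0.009673 ohms = 0.009673e3 milliohms = 9.673
Difference: 595.5 - 9.673 = 585.827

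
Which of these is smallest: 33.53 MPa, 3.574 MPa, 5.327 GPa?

3.574 MPa

33.53 MPa = 33530000 Pa
3.574 MPa = 3574000 Pa
5.327 GPa = 5327000000 Pa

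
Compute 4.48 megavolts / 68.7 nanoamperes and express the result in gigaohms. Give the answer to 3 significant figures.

65200 gigaohms

(4.48e6) / (68.7e-9) = 0.065211e15 Ω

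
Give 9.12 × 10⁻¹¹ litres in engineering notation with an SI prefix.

91.2 picolitres

= 91.2 × 10⁻¹² litres; 10⁻¹² is pico.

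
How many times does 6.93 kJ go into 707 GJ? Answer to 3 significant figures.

102000000

(707e9) / (6.93e3) = 102e6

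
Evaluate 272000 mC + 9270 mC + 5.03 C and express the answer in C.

In C:
  272000 mC = 272000e-3 C = 272
  9270 mC = 9270e-3 C = 9.27
  5.03 C → 5.03
Sum: 272 + 9.27 + 5.03 = 286.3

286.3 C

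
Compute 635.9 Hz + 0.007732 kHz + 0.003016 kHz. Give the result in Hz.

646.648 Hz

In Hz:
  635.9 Hz → 635.9
  0.007732 kHz = 0.007732 × 10^3 Hz = 7.732
  0.003016 kHz = 0.003016 × 10^3 Hz = 3.016
Sum: 635.9 + 7.732 + 3.016 = 646.648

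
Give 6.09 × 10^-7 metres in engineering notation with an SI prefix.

609 nanometres

= 609 × 10^-9 metres; 10^-9 is nano.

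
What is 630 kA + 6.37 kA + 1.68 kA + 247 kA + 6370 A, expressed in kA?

In kA:
  630 kA → 630
  6.37 kA → 6.37
  1.68 kA → 1.68
  247 kA → 247
  6370 A = 6370 × 10⁻³ kA = 6.37
Sum: 630 + 6.37 + 1.68 + 247 + 6.37 = 891.42

891.42 kA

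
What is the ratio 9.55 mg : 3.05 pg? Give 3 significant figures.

(9.55 × 10⁻³) / (3.05 × 10⁻¹²) = 3.131 × 10⁹

3130000000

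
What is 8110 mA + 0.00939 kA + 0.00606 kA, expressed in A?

In A:
  8110 mA = 8110 × 10⁻³ A = 8.11
  0.00939 kA = 0.00939 × 10³ A = 9.39
  0.00606 kA = 0.00606 × 10³ A = 6.06
Sum: 8.11 + 9.39 + 6.06 = 23.56

23.56 A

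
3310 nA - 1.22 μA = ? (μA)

In μA:
  3310 nA = 3310 × 10⁻³ μA = 3.31
  1.22 μA → 1.22
Difference: 3.31 - 1.22 = 2.09

2.09 μA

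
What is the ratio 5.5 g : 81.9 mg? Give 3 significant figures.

67.2

(5.5) / (81.9 × 10^-3) = 0.06716 × 10^3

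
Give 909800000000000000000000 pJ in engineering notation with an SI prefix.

= 909.8 × 10⁹ J; 10⁹ is giga.

909.8 GJ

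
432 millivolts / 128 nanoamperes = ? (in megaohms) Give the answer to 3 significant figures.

(432 × 10^-3) / (128 × 10^-9) = 3.375 × 10^6 Ω

3.38 megaohms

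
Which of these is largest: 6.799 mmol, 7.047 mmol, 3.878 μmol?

6.799 mmol = 0.006799 mol
7.047 mmol = 0.007047 mol
3.878 μmol = 0.000003878 mol

7.047 mmol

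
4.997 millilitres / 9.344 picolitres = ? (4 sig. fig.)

(4.997 × 10⁻³) / (9.344 × 10⁻¹²) = 0.53478 × 10⁹

534800000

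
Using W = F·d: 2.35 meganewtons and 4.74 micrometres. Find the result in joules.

2.35 × 10⁶ × 4.74 × 10⁻⁶ = 11.139 J

11.139 joules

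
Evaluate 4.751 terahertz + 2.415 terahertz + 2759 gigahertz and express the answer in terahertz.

9.925 terahertz

In terahertz:
  4.751 terahertz → 4.751
  2.415 terahertz → 2.415
  2759 gigahertz = 2759 × 10⁻³ terahertz = 2.759
Sum: 4.751 + 2.415 + 2.759 = 9.925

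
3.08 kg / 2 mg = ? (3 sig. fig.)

(3.08 × 10^3) / (2 × 10^-3) = 1.54 × 10^6

1540000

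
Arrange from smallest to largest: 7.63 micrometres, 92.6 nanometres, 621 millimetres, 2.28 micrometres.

92.6 nanometres < 2.28 micrometres < 7.63 micrometres < 621 millimetres

7.63 micrometres = 0.00000763 metres
92.6 nanometres = 0.0000000926 metres
621 millimetres = 0.621 metres
2.28 micrometres = 0.00000228 metres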